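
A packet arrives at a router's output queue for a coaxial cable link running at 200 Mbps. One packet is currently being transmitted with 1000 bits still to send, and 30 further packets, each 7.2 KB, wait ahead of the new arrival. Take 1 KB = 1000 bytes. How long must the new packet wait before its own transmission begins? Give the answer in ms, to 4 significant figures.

Each queued packet: L/R = 57600/200000000 = 0.288 ms.
30 queued → 8.64 ms.
Plus remaining 1000 bits of current packet: 0.005 ms.
Queuing delay = 8.645 ms.

8.645 ms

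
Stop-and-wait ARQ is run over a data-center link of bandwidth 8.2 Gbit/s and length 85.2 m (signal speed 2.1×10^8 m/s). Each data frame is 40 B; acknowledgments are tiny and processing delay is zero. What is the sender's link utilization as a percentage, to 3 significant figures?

t_tx = L/R = 320/8.2e+09 = 3.90244e-08 s.
t_prop = 85.2/210000000 = 4.05714e-07 s; RTT = 8.11429e-07 s.
Cycle = t_tx + RTT = 8.50453e-07 s.
Utilization = t_tx / cycle = 3.90244e-08/8.50453e-07 = 4.59 %.

4.59 %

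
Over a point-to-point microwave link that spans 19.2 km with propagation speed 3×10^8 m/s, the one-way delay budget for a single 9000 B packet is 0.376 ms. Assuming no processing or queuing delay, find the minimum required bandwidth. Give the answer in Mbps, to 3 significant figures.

L = 72000 bits.
Propagation delay = 19200 / 300000000 = 0.064 ms.
Transmission budget = 0.376 − 0.064 = 0.312 ms.
R ≥ L / t_tx = 72000 bits / 0.000312 s = 231 Mbps.

231 Mbps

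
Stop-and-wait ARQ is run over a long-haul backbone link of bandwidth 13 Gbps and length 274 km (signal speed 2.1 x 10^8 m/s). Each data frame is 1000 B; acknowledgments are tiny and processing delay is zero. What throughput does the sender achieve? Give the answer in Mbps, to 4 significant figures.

t_tx = L/R = 8000/13000000000 = 6.15385e-07 s.
t_prop = 274000/210000000 = 0.00130476 s; RTT = 0.00260952 s.
Cycle = t_tx + RTT = 0.00261014 s.
Throughput = L / cycle = 8000 / 0.00261014 = 3.065 Mbps.

3.065 Mbps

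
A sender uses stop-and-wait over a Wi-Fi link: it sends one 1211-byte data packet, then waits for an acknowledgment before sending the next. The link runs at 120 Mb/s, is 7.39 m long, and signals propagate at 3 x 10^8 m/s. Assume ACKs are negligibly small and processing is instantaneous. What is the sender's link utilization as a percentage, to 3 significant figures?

t_tx = L/R = 9688/120000000 = 8.07333e-05 s.
t_prop = 7.39/300000000 = 2.46333e-08 s; RTT = 4.92667e-08 s.
Cycle = t_tx + RTT = 8.07826e-05 s.
Utilization = t_tx / cycle = 8.07333e-05/8.07826e-05 = 99.9 %.

99.9 %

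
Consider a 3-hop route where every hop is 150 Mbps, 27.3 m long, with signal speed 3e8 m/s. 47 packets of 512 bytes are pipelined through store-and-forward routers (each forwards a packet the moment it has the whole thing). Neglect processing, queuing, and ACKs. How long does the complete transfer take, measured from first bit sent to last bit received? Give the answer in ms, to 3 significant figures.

1.34 ms

Per-hop transmission t_tx = L/R = 4096/150000000 = 0.0273067 ms.
Per-hop propagation t_prop = 27.3/300000000 = 9.1e-05 ms.
Pipeline fill: first packet needs 3·t_tx to clear all hops; remaining 46 packets each add one t_tx.
Total = (3+47-1)·t_tx + 3·t_prop = 49·0.0273067 + 3·9.1e-05 = 1.34 ms.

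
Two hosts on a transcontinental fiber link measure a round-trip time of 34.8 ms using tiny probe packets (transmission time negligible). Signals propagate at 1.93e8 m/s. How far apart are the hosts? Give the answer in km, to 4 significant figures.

3358 km

One-way propagation = RTT/2 = 17.4 ms.
d = s × t = 193000000 × 0.0174 = 3358 km.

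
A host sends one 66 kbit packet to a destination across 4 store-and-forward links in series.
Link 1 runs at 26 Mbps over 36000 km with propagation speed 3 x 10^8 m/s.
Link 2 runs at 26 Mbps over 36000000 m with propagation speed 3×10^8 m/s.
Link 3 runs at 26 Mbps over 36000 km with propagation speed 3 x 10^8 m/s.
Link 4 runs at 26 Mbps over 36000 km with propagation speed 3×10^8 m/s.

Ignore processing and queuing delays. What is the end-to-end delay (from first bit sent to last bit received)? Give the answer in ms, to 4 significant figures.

L = 66000 bits.
Transmission delay per hop = L/R = 66000/26000000 = 2.53846 ms; 4 hops → 10.1538 ms.
Propagation delays (d/s per hop): 120, 120, 120, 120 ms; sum = 480 ms.
End-to-end = 490.2 ms.

490.2 ms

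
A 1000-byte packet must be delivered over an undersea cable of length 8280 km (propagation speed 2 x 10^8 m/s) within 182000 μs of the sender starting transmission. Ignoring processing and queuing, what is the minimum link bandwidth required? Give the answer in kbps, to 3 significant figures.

L = 8000 bits.
Propagation delay = 8280000 / 200000000 = 41400 μs.
Transmission budget = 182000 − 41400 = 140600 μs.
R ≥ L / t_tx = 8000 bits / 0.1406 s = 56.9 kbps.

56.9 kbps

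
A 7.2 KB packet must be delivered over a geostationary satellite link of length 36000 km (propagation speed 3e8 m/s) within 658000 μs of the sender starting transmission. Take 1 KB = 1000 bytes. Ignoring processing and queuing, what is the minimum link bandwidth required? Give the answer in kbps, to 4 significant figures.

107.1 kbps

L = 57600 bits.
Propagation delay = 36000000 / 300000000 = 120000 μs.
Transmission budget = 658000 − 120000 = 538000 μs.
R ≥ L / t_tx = 57600 bits / 0.538 s = 107.1 kbps.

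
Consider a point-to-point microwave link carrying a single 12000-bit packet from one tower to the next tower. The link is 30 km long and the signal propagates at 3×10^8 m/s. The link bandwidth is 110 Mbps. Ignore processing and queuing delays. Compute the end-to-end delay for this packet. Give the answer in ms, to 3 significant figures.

0.209 ms

Transmission delay = L/R = 12000 / 110000000 = 0.109091 ms.
Propagation delay = d/s = 30000 m / 300000000 m/s = 0.1 ms.
Total = 0.209 ms.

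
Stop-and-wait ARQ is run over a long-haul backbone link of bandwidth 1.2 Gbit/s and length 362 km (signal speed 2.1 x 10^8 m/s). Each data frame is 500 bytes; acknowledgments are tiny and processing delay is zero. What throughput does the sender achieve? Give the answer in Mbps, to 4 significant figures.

1.159 Mbps

t_tx = L/R = 4000/1200000000 = 3.33333e-06 s.
t_prop = 362000/210000000 = 0.00172381 s; RTT = 0.00344762 s.
Cycle = t_tx + RTT = 0.00345095 s.
Throughput = L / cycle = 4000 / 0.00345095 = 1.159 Mbps.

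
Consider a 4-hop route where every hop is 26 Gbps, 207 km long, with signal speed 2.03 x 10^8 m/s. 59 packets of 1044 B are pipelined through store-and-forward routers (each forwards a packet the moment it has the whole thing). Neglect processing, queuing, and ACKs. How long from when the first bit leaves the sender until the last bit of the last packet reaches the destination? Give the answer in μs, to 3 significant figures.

4100 μs

Per-hop transmission t_tx = L/R = 8352/26000000000 = 0.321231 μs.
Per-hop propagation t_prop = 207000/2.03e+08 = 1019.7 μs.
Pipeline fill: first packet needs 4·t_tx to clear all hops; remaining 58 packets each add one t_tx.
Total = (4+59-1)·t_tx + 4·t_prop = 62·0.321231 + 4·1019.7 = 4100 μs.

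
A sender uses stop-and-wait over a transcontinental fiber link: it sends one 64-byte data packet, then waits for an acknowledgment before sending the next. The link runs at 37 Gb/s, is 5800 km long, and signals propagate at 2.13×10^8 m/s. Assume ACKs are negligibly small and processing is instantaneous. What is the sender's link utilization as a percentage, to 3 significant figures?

0.0000254 %

t_tx = L/R = 512/37000000000 = 1.38378e-08 s.
t_prop = 5800000/213000000 = 0.02723 s; RTT = 0.0544601 s.
Cycle = t_tx + RTT = 0.0544601 s.
Utilization = t_tx / cycle = 1.38378e-08/0.0544601 = 0.0000254 %.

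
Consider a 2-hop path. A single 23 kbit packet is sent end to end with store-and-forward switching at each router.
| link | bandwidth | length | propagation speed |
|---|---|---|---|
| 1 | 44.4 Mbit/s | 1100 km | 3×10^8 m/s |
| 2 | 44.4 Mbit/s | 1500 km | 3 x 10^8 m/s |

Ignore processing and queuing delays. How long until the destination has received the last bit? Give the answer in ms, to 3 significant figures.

9.70 ms

L = 23000 bits.
Transmission delay per hop = L/R = 23000/44400000 = 0.518018 ms; 2 hops → 1.03604 ms.
Propagation delays (d/s per hop): 3.66667, 5 ms; sum = 8.66667 ms.
End-to-end = 9.70 ms.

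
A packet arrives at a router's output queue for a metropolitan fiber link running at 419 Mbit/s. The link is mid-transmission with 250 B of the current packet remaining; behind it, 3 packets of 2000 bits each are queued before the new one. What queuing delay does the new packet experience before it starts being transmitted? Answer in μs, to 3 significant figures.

19.1 μs

Each queued packet: L/R = 2000/419000000 = 4.77327 μs.
3 queued → 14.3198 μs.
Plus remaining 2000 bits of current packet: 4.77327 μs.
Queuing delay = 19.1 μs.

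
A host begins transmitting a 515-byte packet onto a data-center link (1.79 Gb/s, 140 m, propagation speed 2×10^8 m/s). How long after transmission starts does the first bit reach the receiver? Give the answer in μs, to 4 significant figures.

0.7000 μs

First bit experiences only propagation delay: d/s = 140/200000000 = 0.7000 μs.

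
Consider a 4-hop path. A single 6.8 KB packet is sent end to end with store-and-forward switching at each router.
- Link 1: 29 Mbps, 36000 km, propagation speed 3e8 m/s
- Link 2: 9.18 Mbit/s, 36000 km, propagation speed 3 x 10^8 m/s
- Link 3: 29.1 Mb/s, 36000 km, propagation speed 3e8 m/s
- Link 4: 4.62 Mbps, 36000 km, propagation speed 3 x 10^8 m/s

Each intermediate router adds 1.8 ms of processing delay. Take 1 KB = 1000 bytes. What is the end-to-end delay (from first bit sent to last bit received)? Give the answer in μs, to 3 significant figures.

507000 μs

L = 54400 bits.
Transmission delays (L/R per hop): 1875.86, 5925.93, 1869.42, 11774.9 μs; sum = 21446.1 μs.
Propagation delays (d/s per hop): 120000, 120000, 120000, 120000 μs; sum = 480000 μs.
Processing at 3 router(s): 3 × 1.8 ms = 5400 μs.
End-to-end = 507000 μs.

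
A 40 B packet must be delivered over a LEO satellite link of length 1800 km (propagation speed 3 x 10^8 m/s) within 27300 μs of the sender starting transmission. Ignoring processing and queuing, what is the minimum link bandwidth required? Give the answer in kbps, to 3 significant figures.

L = 320 bits.
Propagation delay = 1800000 / 300000000 = 6000 μs.
Transmission budget = 27300 − 6000 = 21300 μs.
R ≥ L / t_tx = 320 bits / 0.0213 s = 15.0 kbps.

15.0 kbps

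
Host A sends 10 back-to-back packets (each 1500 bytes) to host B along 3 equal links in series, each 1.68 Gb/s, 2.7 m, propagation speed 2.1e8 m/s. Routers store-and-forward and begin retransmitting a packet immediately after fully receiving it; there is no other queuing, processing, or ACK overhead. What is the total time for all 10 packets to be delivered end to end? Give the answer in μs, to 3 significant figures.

85.8 μs

Per-hop transmission t_tx = L/R = 12000/1680000000 = 7.14286 μs.
Per-hop propagation t_prop = 2.7/210000000 = 0.0128571 μs.
Pipeline fill: first packet needs 3·t_tx to clear all hops; remaining 9 packets each add one t_tx.
Total = (3+10-1)·t_tx + 3·t_prop = 12·7.14286 + 3·0.0128571 = 85.8 μs.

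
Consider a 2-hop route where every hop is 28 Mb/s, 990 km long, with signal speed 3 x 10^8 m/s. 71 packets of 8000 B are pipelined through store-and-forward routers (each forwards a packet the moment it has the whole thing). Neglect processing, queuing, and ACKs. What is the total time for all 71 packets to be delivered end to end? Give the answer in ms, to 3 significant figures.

171 ms

Per-hop transmission t_tx = L/R = 64000/28000000 = 2.28571 ms.
Per-hop propagation t_prop = 990000/300000000 = 3.3 ms.
Pipeline fill: first packet needs 2·t_tx to clear all hops; remaining 70 packets each add one t_tx.
Total = (2+71-1)·t_tx + 2·t_prop = 72·2.28571 + 2·3.3 = 171 ms.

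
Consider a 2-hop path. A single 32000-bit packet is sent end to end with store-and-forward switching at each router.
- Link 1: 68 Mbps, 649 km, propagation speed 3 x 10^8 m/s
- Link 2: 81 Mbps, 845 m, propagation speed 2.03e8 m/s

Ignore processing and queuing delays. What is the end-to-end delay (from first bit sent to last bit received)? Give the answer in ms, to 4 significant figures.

Transmission delays (L/R per hop): 0.470588, 0.395062 ms; sum = 0.86565 ms.
Propagation delays (d/s per hop): 2.16333, 0.00416256 ms; sum = 2.1675 ms.
End-to-end = 3.033 ms.

3.033 ms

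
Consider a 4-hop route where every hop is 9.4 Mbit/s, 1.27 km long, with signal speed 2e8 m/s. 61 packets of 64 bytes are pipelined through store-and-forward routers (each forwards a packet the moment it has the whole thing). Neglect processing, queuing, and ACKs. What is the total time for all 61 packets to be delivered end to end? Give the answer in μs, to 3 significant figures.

Per-hop transmission t_tx = L/R = 512/9400000 = 54.4681 μs.
Per-hop propagation t_prop = 1270/200000000 = 6.35 μs.
Pipeline fill: first packet needs 4·t_tx to clear all hops; remaining 60 packets each add one t_tx.
Total = (4+61-1)·t_tx + 4·t_prop = 64·54.4681 + 4·6.35 = 3510 μs.

3510 μs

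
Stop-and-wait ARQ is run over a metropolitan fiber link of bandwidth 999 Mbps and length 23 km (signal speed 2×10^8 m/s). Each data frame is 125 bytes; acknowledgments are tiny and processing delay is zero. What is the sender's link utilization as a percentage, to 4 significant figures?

t_tx = L/R = 1000/999000000 = 1.001e-06 s.
t_prop = 23000/200000000 = 0.000115 s; RTT = 0.00023 s.
Cycle = t_tx + RTT = 0.000231001 s.
Utilization = t_tx / cycle = 1.001e-06/0.000231001 = 0.4333 %.

0.4333 %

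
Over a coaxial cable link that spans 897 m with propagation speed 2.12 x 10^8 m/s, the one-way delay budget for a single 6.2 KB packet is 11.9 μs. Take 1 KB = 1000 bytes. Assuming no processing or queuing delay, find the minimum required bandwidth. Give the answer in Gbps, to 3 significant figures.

L = 49600 bits.
Propagation delay = 897 / 212000000 = 4.23113 μs.
Transmission budget = 11.9 − 4.23113 = 7.66887 μs.
R ≥ L / t_tx = 49600 bits / 7.66887e-06 s = 6.47 Gbps.

6.47 Gbps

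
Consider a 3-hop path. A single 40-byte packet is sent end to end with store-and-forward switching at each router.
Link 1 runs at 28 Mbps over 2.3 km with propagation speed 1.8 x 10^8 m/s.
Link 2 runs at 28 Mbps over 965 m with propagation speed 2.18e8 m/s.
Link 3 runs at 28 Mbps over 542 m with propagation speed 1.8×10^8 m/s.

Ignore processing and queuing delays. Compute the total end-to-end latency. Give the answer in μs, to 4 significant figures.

54.50 μs

L = 40 × 8 = 320 bits.
Transmission delay per hop = L/R = 320/28000000 = 11.4286 μs; 3 hops → 34.2857 μs.
Propagation delays (d/s per hop): 12.7778, 4.42661, 3.01111 μs; sum = 20.2155 μs.
End-to-end = 54.50 μs.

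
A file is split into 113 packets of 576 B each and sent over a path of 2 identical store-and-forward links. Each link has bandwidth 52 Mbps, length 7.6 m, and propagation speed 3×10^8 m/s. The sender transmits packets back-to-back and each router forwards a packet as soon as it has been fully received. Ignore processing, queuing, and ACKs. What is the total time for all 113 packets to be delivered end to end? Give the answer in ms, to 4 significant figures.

10.10 ms

Per-hop transmission t_tx = L/R = 4608/52000000 = 0.0886154 ms.
Per-hop propagation t_prop = 7.6/300000000 = 2.53333e-05 ms.
Pipeline fill: first packet needs 2·t_tx to clear all hops; remaining 112 packets each add one t_tx.
Total = (2+113-1)·t_tx + 2·t_prop = 114·0.0886154 + 2·2.53333e-05 = 10.10 ms.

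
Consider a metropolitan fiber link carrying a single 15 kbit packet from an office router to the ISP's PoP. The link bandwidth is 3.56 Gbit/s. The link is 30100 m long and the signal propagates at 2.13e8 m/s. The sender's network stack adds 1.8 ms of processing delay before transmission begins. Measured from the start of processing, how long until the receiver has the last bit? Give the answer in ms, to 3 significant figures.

1.95 ms

L = 15000 bits.
Transmission delay = L/R = 15000 / 3560000000 = 0.00421348 ms.
Propagation delay = d/s = 30100 m / 213000000 m/s = 0.141315 ms.
Plus processing delay 1.8 ms = 1.8 ms.
Total = 1.95 ms.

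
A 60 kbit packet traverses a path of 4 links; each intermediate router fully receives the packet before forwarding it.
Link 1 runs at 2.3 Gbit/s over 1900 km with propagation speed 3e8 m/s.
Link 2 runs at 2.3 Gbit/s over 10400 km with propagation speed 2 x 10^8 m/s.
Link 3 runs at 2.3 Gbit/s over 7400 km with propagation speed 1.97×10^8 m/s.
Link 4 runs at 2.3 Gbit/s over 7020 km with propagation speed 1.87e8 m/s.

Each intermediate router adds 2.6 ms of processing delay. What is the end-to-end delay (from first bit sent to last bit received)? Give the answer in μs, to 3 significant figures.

141000 μs

L = 60000 bits.
Transmission delay per hop = L/R = 60000/2300000000 = 26.087 μs; 4 hops → 104.348 μs.
Propagation delays (d/s per hop): 6333.33, 52000, 37563.5, 37540.1 μs; sum = 133437 μs.
Processing at 3 router(s): 3 × 2.6 ms = 7800 μs.
End-to-end = 141000 μs.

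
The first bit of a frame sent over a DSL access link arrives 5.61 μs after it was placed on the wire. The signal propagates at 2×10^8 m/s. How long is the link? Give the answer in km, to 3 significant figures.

d = s × t_prop = 200000000 × 5.61e-06 = 1.12 km.

1.12 km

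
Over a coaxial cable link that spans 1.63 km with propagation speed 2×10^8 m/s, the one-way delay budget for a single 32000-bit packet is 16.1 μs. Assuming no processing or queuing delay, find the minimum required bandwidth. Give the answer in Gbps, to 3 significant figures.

4.03 Gbps

Propagation delay = 1630 / 200000000 = 8.15 μs.
Transmission budget = 16.1 − 8.15 = 7.95 μs.
R ≥ L / t_tx = 32000 bits / 7.95e-06 s = 4.03 Gbps.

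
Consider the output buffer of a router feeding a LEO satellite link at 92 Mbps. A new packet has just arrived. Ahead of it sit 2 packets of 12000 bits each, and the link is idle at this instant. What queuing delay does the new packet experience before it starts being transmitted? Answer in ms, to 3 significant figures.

0.261 ms

Each queued packet: L/R = 12000/92000000 = 0.130435 ms.
2 queued → 0.26087 ms.
Queuing delay = 0.261 ms.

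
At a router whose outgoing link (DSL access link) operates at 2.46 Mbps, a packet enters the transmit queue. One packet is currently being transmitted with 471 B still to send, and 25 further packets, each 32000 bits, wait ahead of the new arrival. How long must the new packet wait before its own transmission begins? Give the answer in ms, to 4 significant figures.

326.7 ms

Each queued packet: L/R = 32000/2460000 = 13.0081 ms.
25 queued → 325.203 ms.
Plus remaining 3768 bits of current packet: 1.53171 ms.
Queuing delay = 326.7 ms.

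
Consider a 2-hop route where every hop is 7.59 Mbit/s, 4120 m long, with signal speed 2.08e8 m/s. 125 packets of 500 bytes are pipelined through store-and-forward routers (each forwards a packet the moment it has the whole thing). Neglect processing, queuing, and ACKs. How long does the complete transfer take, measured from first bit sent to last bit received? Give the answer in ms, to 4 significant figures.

66.44 ms

Per-hop transmission t_tx = L/R = 4000/7590000 = 0.527009 ms.
Per-hop propagation t_prop = 4120/208000000 = 0.0198077 ms.
Pipeline fill: first packet needs 2·t_tx to clear all hops; remaining 124 packets each add one t_tx.
Total = (2+125-1)·t_tx + 2·t_prop = 126·0.527009 + 2·0.0198077 = 66.44 ms.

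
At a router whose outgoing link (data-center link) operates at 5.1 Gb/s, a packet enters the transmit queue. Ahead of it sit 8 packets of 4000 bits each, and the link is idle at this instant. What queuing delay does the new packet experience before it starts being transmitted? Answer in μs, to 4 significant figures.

Each queued packet: L/R = 4000/5100000000 = 0.784314 μs.
8 queued → 6.27451 μs.
Queuing delay = 6.275 μs.

6.275 μs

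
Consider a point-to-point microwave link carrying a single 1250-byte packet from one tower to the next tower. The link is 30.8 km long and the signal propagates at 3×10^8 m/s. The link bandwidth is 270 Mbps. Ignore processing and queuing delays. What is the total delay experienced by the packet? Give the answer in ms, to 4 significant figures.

0.1397 ms

L = 1250 × 8 = 10000 bits.
Transmission delay = L/R = 10000 / 270000000 = 0.037037 ms.
Propagation delay = d/s = 30800 m / 300000000 m/s = 0.102667 ms.
Total = 0.1397 ms.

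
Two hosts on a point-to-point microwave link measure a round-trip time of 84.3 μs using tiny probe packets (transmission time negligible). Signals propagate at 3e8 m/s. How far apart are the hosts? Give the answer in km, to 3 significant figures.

12.6 km

One-way propagation = RTT/2 = 42.15 μs.
d = s × t = 300000000 × 4.215e-05 = 12.6 km.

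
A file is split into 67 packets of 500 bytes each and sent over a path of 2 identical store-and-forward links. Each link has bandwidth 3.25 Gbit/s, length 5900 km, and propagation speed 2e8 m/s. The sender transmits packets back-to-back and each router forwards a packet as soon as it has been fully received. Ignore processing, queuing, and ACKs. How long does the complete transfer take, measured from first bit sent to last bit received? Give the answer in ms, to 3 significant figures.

Per-hop transmission t_tx = L/R = 4000/3250000000 = 0.00123077 ms.
Per-hop propagation t_prop = 5900000/200000000 = 29.5 ms.
Pipeline fill: first packet needs 2·t_tx to clear all hops; remaining 66 packets each add one t_tx.
Total = (2+67-1)·t_tx + 2·t_prop = 68·0.00123077 + 2·29.5 = 59.1 ms.

59.1 ms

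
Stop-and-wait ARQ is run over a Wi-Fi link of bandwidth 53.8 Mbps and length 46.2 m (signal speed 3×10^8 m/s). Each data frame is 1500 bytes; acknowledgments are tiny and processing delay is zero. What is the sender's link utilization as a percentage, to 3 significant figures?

t_tx = L/R = 12000/53800000 = 0.000223048 s.
t_prop = 46.2/300000000 = 1.54e-07 s; RTT = 3.08e-07 s.
Cycle = t_tx + RTT = 0.000223356 s.
Utilization = t_tx / cycle = 0.000223048/0.000223356 = 99.9 %.

99.9 %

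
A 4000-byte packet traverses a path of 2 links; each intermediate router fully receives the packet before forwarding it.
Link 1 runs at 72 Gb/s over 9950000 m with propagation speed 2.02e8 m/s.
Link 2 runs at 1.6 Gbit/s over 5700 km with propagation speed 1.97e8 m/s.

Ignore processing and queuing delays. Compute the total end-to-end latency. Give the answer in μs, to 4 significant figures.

L = 4000 × 8 = 32000 bits.
Transmission delays (L/R per hop): 0.444444, 20 μs; sum = 20.4444 μs.
Propagation delays (d/s per hop): 49257.4, 28934 μs; sum = 78191.4 μs.
End-to-end = 78210 μs.

78210 μs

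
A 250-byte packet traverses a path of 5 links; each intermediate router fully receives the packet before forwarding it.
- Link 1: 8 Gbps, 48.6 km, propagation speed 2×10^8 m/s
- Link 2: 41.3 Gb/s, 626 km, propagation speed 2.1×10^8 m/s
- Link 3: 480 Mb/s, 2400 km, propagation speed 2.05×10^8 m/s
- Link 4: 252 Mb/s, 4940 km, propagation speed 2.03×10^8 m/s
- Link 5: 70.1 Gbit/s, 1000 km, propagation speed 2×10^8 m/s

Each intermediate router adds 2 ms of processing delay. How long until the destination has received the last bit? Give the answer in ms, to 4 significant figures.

L = 250 × 8 = 2000 bits.
Transmission delays (L/R per hop): 0.00025, 4.84262e-05, 0.00416667, 0.00793651, 2.85307e-05 ms; sum = 0.0124301 ms.
Propagation delays (d/s per hop): 0.243, 2.98095, 11.7073, 24.335, 5 ms; sum = 44.2662 ms.
Processing at 4 router(s): 4 × 2 ms = 8 ms.
End-to-end = 52.28 ms.

52.28 ms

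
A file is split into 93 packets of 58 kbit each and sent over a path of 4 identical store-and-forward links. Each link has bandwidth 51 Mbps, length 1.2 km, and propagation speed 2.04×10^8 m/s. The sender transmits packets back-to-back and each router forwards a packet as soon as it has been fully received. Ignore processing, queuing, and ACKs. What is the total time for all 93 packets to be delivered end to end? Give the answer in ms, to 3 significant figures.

109 ms

Per-hop transmission t_tx = L/R = 58000/51000000 = 1.13725 ms.
Per-hop propagation t_prop = 1200/204000000 = 0.00588235 ms.
Pipeline fill: first packet needs 4·t_tx to clear all hops; remaining 92 packets each add one t_tx.
Total = (4+93-1)·t_tx + 4·t_prop = 96·1.13725 + 4·0.00588235 = 109 ms.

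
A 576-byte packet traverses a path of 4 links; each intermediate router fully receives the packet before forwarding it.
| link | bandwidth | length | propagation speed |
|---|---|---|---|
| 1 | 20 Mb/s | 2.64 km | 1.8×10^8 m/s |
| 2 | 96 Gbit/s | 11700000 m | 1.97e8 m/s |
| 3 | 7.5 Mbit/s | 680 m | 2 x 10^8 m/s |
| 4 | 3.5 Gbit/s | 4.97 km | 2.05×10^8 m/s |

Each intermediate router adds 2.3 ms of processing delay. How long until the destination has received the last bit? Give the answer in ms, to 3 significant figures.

67.2 ms

L = 576 × 8 = 4608 bits.
Transmission delays (L/R per hop): 0.2304, 4.8e-05, 0.6144, 0.00131657 ms; sum = 0.846165 ms.
Propagation delays (d/s per hop): 0.0146667, 59.3909, 0.0034, 0.0242439 ms; sum = 59.4332 ms.
Processing at 3 router(s): 3 × 2.3 ms = 6.9 ms.
End-to-end = 67.2 ms.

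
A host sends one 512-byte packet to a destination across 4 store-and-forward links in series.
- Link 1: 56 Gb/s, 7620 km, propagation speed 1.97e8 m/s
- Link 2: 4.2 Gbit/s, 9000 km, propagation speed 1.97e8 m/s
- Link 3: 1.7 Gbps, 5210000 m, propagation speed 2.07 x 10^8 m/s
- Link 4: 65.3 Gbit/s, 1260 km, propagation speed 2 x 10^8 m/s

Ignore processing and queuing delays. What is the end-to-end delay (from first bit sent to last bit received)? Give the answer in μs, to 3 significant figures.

L = 512 × 8 = 4096 bits.
Transmission delays (L/R per hop): 0.0731429, 0.975238, 2.40941, 0.0627259 μs; sum = 3.52052 μs.
Propagation delays (d/s per hop): 38680.2, 45685.3, 25169.1, 6300 μs; sum = 115835 μs.
End-to-end = 116000 μs.

116000 μs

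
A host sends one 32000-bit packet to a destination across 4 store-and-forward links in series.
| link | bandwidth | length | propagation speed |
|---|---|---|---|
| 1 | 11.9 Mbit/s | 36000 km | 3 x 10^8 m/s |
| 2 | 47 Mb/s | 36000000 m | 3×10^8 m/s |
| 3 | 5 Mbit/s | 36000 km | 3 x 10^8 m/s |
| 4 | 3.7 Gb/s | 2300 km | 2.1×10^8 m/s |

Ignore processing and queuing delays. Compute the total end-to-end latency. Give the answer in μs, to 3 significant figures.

Transmission delays (L/R per hop): 2689.08, 680.851, 6400, 8.64865 μs; sum = 9778.58 μs.
Propagation delays (d/s per hop): 120000, 120000, 120000, 10952.4 μs; sum = 370952 μs.
End-to-end = 381000 μs.

381000 μs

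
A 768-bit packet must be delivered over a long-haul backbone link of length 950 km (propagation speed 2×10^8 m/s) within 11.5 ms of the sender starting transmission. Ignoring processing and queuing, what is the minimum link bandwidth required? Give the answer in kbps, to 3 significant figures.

114 kbps

Propagation delay = 950000 / 200000000 = 4.75 ms.
Transmission budget = 11.5 − 4.75 = 6.75 ms.
R ≥ L / t_tx = 768 bits / 0.00675 s = 114 kbps.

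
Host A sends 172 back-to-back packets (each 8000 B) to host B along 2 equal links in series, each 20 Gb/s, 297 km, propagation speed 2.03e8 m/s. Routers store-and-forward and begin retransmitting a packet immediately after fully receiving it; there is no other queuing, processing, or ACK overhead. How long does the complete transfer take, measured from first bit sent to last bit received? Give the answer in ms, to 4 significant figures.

3.480 ms

Per-hop transmission t_tx = L/R = 64000/20000000000 = 0.0032 ms.
Per-hop propagation t_prop = 297000/2.03e+08 = 1.46305 ms.
Pipeline fill: first packet needs 2·t_tx to clear all hops; remaining 171 packets each add one t_tx.
Total = (2+172-1)·t_tx + 2·t_prop = 173·0.0032 + 2·1.46305 = 3.480 ms.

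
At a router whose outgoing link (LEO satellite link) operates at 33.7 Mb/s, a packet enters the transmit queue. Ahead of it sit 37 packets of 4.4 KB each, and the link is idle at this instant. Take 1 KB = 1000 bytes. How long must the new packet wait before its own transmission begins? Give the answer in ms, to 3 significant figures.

Each queued packet: L/R = 35200/33700000 = 1.04451 ms.
37 queued → 38.6469 ms.
Queuing delay = 38.6 ms.

38.6 ms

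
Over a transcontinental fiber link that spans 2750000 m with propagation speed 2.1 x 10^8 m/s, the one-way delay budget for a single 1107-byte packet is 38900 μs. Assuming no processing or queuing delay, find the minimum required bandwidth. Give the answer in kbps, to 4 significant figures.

343.2 kbps

L = 8856 bits.
Propagation delay = 2750000 / 210000000 = 13095.2 μs.
Transmission budget = 38900 − 13095.2 = 25804.8 μs.
R ≥ L / t_tx = 8856 bits / 0.0258048 s = 343.2 kbps.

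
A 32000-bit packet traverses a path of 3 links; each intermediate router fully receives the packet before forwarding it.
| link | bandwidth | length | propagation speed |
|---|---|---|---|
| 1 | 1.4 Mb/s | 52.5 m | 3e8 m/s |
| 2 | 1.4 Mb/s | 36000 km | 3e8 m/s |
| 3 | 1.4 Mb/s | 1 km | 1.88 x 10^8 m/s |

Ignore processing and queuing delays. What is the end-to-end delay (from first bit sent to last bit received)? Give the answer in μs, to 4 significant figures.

Transmission delay per hop = L/R = 32000/1400000 = 22857.1 μs; 3 hops → 68571.4 μs.
Propagation delays (d/s per hop): 0.175, 120000, 5.31915 μs; sum = 120005 μs.
End-to-end = 188600 μs.

188600 μs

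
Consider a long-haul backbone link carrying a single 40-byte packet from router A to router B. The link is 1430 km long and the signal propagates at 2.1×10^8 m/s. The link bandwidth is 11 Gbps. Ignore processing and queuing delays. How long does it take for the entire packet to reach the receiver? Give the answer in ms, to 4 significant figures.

L = 40 × 8 = 320 bits.
Transmission delay = L/R = 320 / 11000000000 = 2.90909e-05 ms.
Propagation delay = d/s = 1430000 m / 210000000 m/s = 6.80952 ms.
Total = 6.810 ms.

6.810 ms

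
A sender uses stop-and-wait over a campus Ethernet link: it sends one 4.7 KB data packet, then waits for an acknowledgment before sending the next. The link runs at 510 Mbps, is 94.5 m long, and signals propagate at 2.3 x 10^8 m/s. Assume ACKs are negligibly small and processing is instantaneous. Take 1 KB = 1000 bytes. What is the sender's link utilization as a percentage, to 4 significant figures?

98.90 %

t_tx = L/R = 37600/510000000 = 7.37255e-05 s.
t_prop = 94.5/2.3e+08 = 4.1087e-07 s; RTT = 8.21739e-07 s.
Cycle = t_tx + RTT = 7.45472e-05 s.
Utilization = t_tx / cycle = 7.37255e-05/7.45472e-05 = 98.90 %.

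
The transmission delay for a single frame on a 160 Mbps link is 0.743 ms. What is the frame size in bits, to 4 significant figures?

118900 bits

L = R × t_tx = 160000000 b/s × 0.000743 s = 118880 bits.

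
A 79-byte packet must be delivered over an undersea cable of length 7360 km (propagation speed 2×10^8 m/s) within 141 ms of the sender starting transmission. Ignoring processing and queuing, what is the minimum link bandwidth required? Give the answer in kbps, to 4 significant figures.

6.065 kbps

L = 632 bits.
Propagation delay = 7360000 / 200000000 = 36.8 ms.
Transmission budget = 141 − 36.8 = 104.2 ms.
R ≥ L / t_tx = 632 bits / 0.1042 s = 6.065 kbps.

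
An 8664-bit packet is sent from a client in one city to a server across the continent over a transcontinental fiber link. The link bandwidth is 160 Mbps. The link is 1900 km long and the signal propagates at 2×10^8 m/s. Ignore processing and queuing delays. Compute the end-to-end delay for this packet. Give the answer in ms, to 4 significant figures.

Transmission delay = L/R = 8664 / 160000000 = 0.05415 ms.
Propagation delay = d/s = 1900000 m / 200000000 m/s = 9.5 ms.
Total = 9.554 ms.

9.554 ms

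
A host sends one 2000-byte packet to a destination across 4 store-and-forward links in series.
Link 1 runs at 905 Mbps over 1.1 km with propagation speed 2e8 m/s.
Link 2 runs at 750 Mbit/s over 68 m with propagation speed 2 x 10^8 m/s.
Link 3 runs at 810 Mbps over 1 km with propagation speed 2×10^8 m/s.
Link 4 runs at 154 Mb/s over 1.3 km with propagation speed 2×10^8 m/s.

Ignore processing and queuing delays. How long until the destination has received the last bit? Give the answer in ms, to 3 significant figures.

0.180 ms

L = 2000 × 8 = 16000 bits.
Transmission delays (L/R per hop): 0.0176796, 0.0213333, 0.0197531, 0.103896 ms; sum = 0.162662 ms.
Propagation delays (d/s per hop): 0.0055, 0.00034, 0.005, 0.0065 ms; sum = 0.01734 ms.
End-to-end = 0.180 ms.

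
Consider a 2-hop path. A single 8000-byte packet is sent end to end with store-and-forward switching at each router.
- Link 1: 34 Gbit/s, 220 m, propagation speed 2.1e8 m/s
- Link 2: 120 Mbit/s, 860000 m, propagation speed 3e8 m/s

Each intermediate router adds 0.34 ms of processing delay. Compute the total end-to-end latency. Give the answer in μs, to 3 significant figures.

L = 8000 × 8 = 64000 bits.
Transmission delays (L/R per hop): 1.88235, 533.333 μs; sum = 535.216 μs.
Propagation delays (d/s per hop): 1.04762, 2866.67 μs; sum = 2867.71 μs.
Processing at 1 router(s): 1 × 0.34 ms = 340 μs.
End-to-end = 3740 μs.

3740 μs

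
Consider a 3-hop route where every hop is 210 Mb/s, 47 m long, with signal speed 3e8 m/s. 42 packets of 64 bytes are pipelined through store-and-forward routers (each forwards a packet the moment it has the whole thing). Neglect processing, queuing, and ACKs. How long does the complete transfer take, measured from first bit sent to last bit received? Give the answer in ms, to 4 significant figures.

Per-hop transmission t_tx = L/R = 512/210000000 = 0.0024381 ms.
Per-hop propagation t_prop = 47/300000000 = 0.000156667 ms.
Pipeline fill: first packet needs 3·t_tx to clear all hops; remaining 41 packets each add one t_tx.
Total = (3+42-1)·t_tx + 3·t_prop = 44·0.0024381 + 3·0.000156667 = 0.1077 ms.

0.1077 ms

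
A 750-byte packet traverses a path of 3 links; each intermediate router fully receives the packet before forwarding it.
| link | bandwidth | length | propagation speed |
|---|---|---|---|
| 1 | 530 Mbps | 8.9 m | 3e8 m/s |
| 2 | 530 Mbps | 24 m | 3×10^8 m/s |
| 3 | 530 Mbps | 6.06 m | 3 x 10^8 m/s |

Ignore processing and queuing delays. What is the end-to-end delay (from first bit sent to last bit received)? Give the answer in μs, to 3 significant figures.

34.1 μs

L = 750 × 8 = 6000 bits.
Transmission delay per hop = L/R = 6000/530000000 = 11.3208 μs; 3 hops → 33.9623 μs.
Propagation delays (d/s per hop): 0.0296667, 0.08, 0.0202 μs; sum = 0.129867 μs.
End-to-end = 34.1 μs.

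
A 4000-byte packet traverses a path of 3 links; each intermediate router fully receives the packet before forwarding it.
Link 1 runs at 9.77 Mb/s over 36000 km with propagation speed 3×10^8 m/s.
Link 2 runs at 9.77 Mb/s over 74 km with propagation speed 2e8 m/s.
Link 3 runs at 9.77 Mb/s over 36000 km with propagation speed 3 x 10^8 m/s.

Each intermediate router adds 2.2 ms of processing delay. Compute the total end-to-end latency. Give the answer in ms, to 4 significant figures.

L = 4000 × 8 = 32000 bits.
Transmission delay per hop = L/R = 32000/9770000 = 3.27533 ms; 3 hops → 9.826 ms.
Propagation delays (d/s per hop): 120, 0.37, 120 ms; sum = 240.37 ms.
Processing at 2 router(s): 2 × 2.2 ms = 4.4 ms.
End-to-end = 254.6 ms.

254.6 ms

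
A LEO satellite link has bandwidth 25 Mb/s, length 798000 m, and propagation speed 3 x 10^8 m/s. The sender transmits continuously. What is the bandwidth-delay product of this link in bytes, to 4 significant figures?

Propagation delay = 798000 / 300000000 = 0.00266 s.
BDP = R × t_prop = 25000000 × 0.00266 = 66500 bits.
In bytes: 66500/8 = 8313 bytes.

8313 bytes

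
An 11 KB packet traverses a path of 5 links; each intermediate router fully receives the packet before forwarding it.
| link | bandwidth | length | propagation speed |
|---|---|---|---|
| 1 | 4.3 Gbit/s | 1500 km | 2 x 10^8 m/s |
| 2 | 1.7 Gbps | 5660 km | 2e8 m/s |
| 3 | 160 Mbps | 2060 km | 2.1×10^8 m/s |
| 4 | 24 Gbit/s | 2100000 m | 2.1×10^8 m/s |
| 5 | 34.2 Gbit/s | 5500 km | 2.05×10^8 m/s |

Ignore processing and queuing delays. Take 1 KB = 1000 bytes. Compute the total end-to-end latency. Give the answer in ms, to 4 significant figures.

L = 88000 bits.
Transmission delays (L/R per hop): 0.0204651, 0.0517647, 0.55, 0.00366667, 0.0025731 ms; sum = 0.62847 ms.
Propagation delays (d/s per hop): 7.5, 28.3, 9.80952, 10, 26.8293 ms; sum = 82.4388 ms.
End-to-end = 83.07 ms.

83.07 ms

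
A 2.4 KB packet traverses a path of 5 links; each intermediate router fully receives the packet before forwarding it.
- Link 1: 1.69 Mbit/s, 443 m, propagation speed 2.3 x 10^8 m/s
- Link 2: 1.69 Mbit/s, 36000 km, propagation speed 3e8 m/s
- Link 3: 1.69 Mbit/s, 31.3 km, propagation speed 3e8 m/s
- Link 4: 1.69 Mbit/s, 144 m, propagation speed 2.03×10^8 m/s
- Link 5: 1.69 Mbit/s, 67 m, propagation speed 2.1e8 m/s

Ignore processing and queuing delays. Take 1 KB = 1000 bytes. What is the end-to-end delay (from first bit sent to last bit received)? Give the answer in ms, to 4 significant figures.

L = 19200 bits.
Transmission delay per hop = L/R = 19200/1690000 = 11.3609 ms; 5 hops → 56.8047 ms.
Propagation delays (d/s per hop): 0.00192609, 120, 0.104333, 0.00070936, 0.000319048 ms; sum = 120.107 ms.
End-to-end = 176.9 ms.

176.9 ms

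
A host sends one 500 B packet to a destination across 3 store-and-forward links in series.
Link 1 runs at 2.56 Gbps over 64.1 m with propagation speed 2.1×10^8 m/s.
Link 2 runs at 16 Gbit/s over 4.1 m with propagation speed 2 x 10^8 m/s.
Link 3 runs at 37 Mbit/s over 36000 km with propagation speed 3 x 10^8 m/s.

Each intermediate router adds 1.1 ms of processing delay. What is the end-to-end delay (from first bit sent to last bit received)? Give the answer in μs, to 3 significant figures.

L = 500 × 8 = 4000 bits.
Transmission delays (L/R per hop): 1.5625, 0.25, 108.108 μs; sum = 109.921 μs.
Propagation delays (d/s per hop): 0.305238, 0.0205, 120000 μs; sum = 120000 μs.
Processing at 2 router(s): 2 × 1.1 ms = 2200 μs.
End-to-end = 122000 μs.

122000 μs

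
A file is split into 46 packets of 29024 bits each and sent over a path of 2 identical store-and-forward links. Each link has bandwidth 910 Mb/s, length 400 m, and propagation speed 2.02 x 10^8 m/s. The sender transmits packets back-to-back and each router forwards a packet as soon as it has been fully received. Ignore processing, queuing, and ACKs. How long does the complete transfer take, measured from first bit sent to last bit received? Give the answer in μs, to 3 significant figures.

Per-hop transmission t_tx = L/R = 29024/910000000 = 31.8945 μs.
Per-hop propagation t_prop = 400/202000000 = 1.9802 μs.
Pipeline fill: first packet needs 2·t_tx to clear all hops; remaining 45 packets each add one t_tx.
Total = (2+46-1)·t_tx + 2·t_prop = 47·31.8945 + 2·1.9802 = 1500 μs.

1500 μs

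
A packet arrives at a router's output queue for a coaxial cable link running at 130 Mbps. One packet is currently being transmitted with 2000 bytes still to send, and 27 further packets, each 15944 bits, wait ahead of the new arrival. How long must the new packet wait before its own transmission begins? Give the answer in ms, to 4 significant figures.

Each queued packet: L/R = 15944/130000000 = 0.122646 ms.
27 queued → 3.31145 ms.
Plus remaining 16000 bits of current packet: 0.123077 ms.
Queuing delay = 3.435 ms.

3.435 ms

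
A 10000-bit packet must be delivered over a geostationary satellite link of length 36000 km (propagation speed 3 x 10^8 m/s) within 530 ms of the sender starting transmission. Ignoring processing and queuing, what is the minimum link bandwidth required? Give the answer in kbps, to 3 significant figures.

Propagation delay = 36000000 / 300000000 = 120 ms.
Transmission budget = 530 − 120 = 410 ms.
R ≥ L / t_tx = 10000 bits / 0.41 s = 24.4 kbps.

24.4 kbps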